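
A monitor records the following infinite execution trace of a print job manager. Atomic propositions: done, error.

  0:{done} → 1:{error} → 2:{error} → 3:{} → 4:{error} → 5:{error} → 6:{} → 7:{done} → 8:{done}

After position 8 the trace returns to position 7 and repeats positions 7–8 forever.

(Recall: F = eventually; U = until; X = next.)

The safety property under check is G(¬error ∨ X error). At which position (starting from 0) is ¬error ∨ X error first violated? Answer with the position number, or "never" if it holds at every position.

Check ¬error ∨ X error at each position in order: 0 ✓, 1 ✓.
At position 2 the labels are {error} and the next position 3 has {}, so ¬error ∨ X error is false there. This is the first violation.

2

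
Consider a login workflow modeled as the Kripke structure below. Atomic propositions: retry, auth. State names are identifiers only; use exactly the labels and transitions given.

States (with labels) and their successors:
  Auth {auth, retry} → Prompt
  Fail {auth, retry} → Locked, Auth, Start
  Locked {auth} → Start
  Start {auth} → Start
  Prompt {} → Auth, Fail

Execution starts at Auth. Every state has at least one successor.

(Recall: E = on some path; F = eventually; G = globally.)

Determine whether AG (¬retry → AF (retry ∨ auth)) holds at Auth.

Holds

States satisfying ¬retry → AF (retry ∨ auth): {Auth, Fail, Locked, Start, Prompt}.
States satisfying AG (¬retry → AF (retry ∨ auth)): {Auth, Fail, Locked, Start, Prompt}.
Every state reachable from Auth satisfies ¬retry → AF (retry ∨ auth).
Auth ∈ Sat(AG (¬retry → AF (retry ∨ auth))).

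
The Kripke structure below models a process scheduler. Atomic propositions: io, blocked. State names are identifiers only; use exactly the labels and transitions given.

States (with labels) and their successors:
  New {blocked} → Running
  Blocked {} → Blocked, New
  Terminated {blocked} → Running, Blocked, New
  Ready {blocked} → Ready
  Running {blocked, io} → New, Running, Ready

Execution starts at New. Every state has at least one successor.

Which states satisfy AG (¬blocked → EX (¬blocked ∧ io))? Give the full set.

States satisfying ¬blocked → EX (¬blocked ∧ io): {New, Terminated, Ready, Running}.
States satisfying AG (¬blocked → EX (¬blocked ∧ io)): {New, Ready, Running}.

{New, Ready, Running}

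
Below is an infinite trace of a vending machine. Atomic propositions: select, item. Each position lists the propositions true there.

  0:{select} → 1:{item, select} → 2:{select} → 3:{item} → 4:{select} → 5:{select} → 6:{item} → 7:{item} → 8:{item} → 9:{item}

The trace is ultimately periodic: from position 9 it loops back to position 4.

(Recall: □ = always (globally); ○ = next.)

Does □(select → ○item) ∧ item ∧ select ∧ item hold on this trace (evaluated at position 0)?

select → ○item must hold at every position from 0 onward. It fails at position 1, so □(select → ○item) is false.
Positions where select holds: 0, 1, 2, 4, 5.
Check ○item at each: 0→ok, 1→fails, 2→ok, 4→fails, 5→ok.
At position 0: □(select → ○item) is false; item ∧ select ∧ item is false; so □(select → ○item) ∧ item ∧ select ∧ item is false.

Violated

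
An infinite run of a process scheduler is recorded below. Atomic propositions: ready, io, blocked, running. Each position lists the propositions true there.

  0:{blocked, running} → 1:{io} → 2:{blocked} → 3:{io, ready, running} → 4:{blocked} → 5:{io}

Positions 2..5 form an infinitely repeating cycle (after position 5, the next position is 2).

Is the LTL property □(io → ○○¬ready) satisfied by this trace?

io → ○○¬ready must hold at every position from 0 onward. It fails at position 1, so □(io → ○○¬ready) is false.
Positions where io holds: 1, 3, 5.
Check ○○¬ready at each: 1→fails, 3→ok, 5→fails.

Does not hold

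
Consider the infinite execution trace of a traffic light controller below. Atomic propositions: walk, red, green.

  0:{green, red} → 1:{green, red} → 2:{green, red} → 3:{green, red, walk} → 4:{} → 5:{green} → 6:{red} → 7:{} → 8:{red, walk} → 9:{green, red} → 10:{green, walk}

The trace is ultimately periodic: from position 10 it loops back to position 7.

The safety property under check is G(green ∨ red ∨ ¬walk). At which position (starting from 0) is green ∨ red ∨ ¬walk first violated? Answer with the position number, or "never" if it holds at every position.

never

green ∨ red ∨ ¬walk holds at every position 0..10, and those are all the positions the trace ever visits, so the invariant G(green ∨ red ∨ ¬walk) is never violated.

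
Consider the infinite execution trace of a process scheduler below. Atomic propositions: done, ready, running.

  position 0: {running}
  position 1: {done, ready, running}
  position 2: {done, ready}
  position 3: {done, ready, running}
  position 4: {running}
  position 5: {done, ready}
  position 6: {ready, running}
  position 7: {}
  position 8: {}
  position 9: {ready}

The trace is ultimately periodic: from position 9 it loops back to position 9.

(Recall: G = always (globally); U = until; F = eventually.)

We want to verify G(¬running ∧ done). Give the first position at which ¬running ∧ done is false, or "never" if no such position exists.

At position 0 the labels are {running}, so ¬running ∧ done is false there. This is the first violation.

0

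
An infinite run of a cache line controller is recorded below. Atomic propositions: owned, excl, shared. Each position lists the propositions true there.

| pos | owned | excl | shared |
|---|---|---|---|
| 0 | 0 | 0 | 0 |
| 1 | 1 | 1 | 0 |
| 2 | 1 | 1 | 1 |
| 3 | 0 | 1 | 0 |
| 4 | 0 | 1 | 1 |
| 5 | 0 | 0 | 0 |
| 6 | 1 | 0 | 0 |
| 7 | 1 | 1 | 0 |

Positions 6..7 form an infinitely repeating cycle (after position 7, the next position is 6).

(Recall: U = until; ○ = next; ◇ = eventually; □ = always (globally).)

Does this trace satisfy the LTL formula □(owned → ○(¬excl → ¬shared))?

Holds

owned → ○(¬excl → ¬shared) holds at every position 0..7, and those are all positions ever visited, so □(owned → ○(¬excl → ¬shared)) holds.
Positions where owned holds: 1, 2, 6, 7.
Check ○(¬excl → ¬shared) at each: 1→ok, 2→ok, 6→ok, 7→ok.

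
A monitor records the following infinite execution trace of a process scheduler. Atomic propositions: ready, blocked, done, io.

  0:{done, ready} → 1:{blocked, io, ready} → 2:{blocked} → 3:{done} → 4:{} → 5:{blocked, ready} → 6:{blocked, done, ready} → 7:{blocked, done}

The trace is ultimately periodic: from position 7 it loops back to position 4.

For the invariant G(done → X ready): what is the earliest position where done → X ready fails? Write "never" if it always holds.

3

Check done → X ready at each position in order: 0 ✓, 1 ✓, 2 ✓.
At position 3 the labels are {done} and the next position 4 has {}, so done → X ready is false there. This is the first violation.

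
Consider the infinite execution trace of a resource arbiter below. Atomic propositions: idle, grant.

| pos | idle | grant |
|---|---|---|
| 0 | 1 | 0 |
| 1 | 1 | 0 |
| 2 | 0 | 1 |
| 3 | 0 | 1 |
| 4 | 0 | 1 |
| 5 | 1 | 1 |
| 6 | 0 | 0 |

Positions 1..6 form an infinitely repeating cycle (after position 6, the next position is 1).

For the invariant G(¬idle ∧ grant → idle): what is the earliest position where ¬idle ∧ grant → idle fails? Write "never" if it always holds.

Check ¬idle ∧ grant → idle at each position in order: 0 ✓, 1 ✓.
At position 2 the labels are {grant}, so ¬idle ∧ grant → idle is false there. This is the first violation.

2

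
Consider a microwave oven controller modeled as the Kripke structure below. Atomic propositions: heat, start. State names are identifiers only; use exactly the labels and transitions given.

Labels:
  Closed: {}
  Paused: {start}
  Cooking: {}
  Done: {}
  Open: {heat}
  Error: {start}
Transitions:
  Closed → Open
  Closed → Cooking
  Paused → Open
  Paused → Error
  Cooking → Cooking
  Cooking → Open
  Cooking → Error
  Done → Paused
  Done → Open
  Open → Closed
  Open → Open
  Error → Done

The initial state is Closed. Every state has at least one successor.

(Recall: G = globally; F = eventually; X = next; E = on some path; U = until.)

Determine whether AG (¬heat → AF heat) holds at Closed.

Violated

States satisfying ¬heat → AF heat: {Open}.
States satisfying AG (¬heat → AF heat): ∅.
Closed is reachable from Closed and violates ¬heat → AF heat, so AG fails at Closed.
Closed ∉ Sat(AG (¬heat → AF heat)).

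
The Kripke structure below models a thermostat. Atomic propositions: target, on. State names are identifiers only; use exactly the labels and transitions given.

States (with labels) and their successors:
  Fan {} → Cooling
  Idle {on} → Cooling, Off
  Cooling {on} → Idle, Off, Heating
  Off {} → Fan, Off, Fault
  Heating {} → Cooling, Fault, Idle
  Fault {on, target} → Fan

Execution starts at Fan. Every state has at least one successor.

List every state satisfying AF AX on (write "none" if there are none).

{Fan, Heating, Fault}

States satisfying AX on: {Fan, Heating}.
States satisfying AF AX on: {Fan, Heating, Fault}.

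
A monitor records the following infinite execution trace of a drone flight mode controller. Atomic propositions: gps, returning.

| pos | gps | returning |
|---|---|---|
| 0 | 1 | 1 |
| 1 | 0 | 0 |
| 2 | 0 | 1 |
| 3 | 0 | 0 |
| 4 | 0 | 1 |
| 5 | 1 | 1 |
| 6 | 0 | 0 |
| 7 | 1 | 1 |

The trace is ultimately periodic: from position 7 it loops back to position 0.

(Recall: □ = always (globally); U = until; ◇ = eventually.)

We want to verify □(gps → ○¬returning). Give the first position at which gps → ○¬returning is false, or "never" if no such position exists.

Check gps → ○¬returning at each position in order: 0 ✓, 1 ✓, 2 ✓, 3 ✓, 4 ✓, 5 ✓, 6 ✓.
At position 7 the labels are {gps, returning} and the next position 0 has {gps, returning}, so gps → ○¬returning is false there. This is the first violation.

7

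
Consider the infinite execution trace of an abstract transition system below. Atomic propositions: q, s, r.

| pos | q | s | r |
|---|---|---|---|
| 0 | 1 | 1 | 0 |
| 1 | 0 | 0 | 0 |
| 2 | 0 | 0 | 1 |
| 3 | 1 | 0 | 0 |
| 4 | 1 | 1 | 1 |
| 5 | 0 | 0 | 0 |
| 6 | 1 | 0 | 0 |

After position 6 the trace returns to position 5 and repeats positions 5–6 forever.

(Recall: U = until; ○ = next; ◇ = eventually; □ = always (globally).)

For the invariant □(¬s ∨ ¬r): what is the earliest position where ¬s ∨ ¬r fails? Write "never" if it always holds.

4

Check ¬s ∨ ¬r at each position in order: 0 ✓, 1 ✓, 2 ✓, 3 ✓.
At position 4 the labels are {q, r, s}, so ¬s ∨ ¬r is false there. This is the first violation.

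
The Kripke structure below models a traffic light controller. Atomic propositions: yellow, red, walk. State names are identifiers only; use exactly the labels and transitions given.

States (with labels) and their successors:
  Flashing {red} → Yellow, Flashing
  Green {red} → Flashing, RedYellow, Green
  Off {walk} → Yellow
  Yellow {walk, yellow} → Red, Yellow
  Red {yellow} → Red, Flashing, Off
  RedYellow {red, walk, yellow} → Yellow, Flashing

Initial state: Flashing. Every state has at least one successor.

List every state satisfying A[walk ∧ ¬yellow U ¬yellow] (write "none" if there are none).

{Flashing, Green, Off}

States satisfying walk ∧ ¬yellow: {Off}.
States satisfying ¬yellow: {Flashing, Green, Off}.
States satisfying A[walk ∧ ¬yellow U ¬yellow]: {Flashing, Green, Off}.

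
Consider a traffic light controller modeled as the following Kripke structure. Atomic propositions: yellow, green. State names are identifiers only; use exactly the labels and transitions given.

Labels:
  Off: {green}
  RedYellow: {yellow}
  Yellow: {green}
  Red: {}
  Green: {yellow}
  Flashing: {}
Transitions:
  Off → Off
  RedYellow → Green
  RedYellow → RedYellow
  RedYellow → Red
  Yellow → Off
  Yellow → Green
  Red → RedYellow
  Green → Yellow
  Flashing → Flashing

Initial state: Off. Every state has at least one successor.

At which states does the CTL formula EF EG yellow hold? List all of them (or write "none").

{RedYellow, Red}

States satisfying EG yellow: {RedYellow}.
States satisfying EF EG yellow: {RedYellow, Red}.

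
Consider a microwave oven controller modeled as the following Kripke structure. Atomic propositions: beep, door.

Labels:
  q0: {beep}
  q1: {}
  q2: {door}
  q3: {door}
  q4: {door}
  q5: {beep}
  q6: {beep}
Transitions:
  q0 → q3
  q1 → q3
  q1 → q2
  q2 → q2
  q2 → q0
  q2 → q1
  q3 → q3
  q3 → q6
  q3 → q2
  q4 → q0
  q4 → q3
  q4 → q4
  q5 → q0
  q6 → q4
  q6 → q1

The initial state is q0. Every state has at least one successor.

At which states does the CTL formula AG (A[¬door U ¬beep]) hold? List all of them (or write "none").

{q0, q1, q2, q3, q4, q5, q6}

States satisfying A[¬door U ¬beep]: {q0, q1, q2, q3, q4, q5, q6}.
States satisfying AG (A[¬door U ¬beep]): {q0, q1, q2, q3, q4, q5, q6}.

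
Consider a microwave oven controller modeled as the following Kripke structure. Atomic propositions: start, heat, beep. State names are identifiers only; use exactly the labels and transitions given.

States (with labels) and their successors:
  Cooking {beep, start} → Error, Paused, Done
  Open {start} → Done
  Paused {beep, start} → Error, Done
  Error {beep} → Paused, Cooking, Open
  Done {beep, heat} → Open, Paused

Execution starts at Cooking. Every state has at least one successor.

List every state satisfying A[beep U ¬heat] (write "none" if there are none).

{Cooking, Open, Paused, Error, Done}

States satisfying beep: {Cooking, Paused, Error, Done}.
States satisfying ¬heat: {Cooking, Open, Paused, Error}.
States satisfying A[beep U ¬heat]: {Cooking, Open, Paused, Error, Done}.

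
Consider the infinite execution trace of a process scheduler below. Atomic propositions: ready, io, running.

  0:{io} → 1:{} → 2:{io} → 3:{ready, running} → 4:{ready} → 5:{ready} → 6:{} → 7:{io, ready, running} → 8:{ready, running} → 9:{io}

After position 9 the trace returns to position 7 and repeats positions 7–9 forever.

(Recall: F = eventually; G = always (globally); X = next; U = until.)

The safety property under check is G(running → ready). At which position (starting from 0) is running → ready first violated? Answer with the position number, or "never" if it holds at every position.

running → ready holds at every position 0..9, and those are all the positions the trace ever visits, so the invariant G(running → ready) is never violated.

never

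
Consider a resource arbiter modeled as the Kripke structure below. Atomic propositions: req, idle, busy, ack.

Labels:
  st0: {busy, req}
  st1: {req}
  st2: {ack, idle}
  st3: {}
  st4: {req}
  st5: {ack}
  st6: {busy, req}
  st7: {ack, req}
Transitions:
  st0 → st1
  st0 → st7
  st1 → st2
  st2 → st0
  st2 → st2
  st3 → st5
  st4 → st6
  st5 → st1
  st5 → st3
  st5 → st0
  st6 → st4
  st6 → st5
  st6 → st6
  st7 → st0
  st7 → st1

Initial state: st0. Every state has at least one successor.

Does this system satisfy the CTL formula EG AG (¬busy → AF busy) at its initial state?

States satisfying AG (¬busy → AF busy): ∅.
States satisfying EG AG (¬busy → AF busy): ∅.
No suitable path/successor from st0 witnesses the formula.
st0 ∉ Sat(EG AG (¬busy → AF busy)).

Violated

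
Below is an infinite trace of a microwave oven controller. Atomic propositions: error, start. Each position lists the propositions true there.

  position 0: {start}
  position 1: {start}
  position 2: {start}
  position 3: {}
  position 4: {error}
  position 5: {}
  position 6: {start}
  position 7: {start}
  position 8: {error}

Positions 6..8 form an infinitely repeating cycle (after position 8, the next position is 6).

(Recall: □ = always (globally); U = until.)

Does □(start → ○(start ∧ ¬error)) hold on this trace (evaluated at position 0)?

start → ○(start ∧ ¬error) must hold at every position from 0 onward. It fails at position 2, so □(start → ○(start ∧ ¬error)) is false.
Positions where start holds: 0, 1, 2, 6, 7.
Check ○(start ∧ ¬error) at each: 0→ok, 1→ok, 2→fails, 6→ok, 7→fails.

Violated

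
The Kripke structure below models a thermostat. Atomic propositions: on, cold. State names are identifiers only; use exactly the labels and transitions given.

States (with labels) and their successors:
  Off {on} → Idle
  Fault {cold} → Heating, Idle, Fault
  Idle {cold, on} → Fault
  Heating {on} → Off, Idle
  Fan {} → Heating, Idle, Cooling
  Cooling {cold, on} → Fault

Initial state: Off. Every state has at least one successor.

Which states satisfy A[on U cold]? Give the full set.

States satisfying on: {Off, Idle, Heating, Cooling}.
States satisfying cold: {Fault, Idle, Cooling}.
States satisfying A[on U cold]: {Off, Fault, Idle, Heating, Cooling}.

{Off, Fault, Idle, Heating, Cooling}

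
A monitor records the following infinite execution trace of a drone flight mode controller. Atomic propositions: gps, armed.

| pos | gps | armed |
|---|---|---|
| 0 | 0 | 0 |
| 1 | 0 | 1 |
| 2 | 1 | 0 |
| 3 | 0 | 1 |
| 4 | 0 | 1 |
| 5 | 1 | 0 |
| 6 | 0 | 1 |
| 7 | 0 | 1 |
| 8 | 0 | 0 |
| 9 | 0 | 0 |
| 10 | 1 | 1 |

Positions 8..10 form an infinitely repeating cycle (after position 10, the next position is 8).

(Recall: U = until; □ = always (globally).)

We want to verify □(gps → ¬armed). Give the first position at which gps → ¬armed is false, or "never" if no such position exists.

Check gps → ¬armed at each position in order: 0 ✓, 1 ✓, 2 ✓, 3 ✓, 4 ✓, 5 ✓, 6 ✓, 7 ✓, 8 ✓, 9 ✓.
At position 10 the labels are {armed, gps}, so gps → ¬armed is false there. This is the first violation.

10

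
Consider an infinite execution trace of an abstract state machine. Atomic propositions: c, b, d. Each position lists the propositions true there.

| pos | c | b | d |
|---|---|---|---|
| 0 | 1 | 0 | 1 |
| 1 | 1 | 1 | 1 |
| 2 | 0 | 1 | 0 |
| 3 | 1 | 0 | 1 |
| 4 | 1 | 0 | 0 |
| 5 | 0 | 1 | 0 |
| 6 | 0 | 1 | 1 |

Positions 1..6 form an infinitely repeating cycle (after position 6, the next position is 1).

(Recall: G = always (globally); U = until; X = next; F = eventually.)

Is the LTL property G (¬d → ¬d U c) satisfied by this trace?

Does not hold

¬d → ¬d U c must hold at every position from 0 onward. It fails at position 5, so G (¬d → ¬d U c) is false.
Positions where ¬d holds: 2, 4, 5.
Check ¬d U c at each: 2→ok, 4→ok, 5→fails.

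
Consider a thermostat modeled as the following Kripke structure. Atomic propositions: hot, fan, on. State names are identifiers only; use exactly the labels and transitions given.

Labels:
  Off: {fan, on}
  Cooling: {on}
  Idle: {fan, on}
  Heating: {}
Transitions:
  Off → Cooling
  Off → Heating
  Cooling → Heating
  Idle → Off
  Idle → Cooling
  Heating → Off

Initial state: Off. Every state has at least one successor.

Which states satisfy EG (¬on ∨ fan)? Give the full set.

States satisfying ¬on ∨ fan: {Off, Idle, Heating}.
States satisfying EG (¬on ∨ fan): {Off, Idle, Heating}.

{Off, Idle, Heating}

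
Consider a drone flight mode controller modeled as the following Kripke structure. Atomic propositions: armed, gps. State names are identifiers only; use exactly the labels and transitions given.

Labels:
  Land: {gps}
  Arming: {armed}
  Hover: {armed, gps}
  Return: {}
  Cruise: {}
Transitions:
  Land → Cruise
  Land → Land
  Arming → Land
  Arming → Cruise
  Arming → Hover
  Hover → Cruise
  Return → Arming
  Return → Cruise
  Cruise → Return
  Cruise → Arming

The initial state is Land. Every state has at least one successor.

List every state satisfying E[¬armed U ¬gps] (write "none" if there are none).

{Land, Arming, Return, Cruise}

States satisfying ¬armed: {Land, Return, Cruise}.
States satisfying ¬gps: {Arming, Return, Cruise}.
States satisfying E[¬armed U ¬gps]: {Land, Arming, Return, Cruise}.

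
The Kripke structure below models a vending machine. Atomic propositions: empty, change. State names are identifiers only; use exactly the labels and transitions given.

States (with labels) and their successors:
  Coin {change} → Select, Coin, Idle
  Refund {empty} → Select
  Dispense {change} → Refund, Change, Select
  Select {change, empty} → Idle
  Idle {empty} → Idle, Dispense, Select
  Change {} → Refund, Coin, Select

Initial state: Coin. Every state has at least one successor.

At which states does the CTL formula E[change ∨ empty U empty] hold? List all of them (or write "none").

States satisfying change ∨ empty: {Coin, Refund, Dispense, Select, Idle}.
States satisfying empty: {Refund, Select, Idle}.
States satisfying E[change ∨ empty U empty]: {Coin, Refund, Dispense, Select, Idle}.

{Coin, Refund, Dispense, Select, Idle}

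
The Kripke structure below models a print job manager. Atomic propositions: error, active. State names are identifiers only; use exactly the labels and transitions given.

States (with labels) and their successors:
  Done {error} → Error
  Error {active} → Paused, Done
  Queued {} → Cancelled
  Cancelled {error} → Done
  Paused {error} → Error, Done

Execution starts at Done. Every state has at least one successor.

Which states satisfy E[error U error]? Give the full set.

States satisfying error: {Done, Cancelled, Paused}.
States satisfying E[error U error]: {Done, Cancelled, Paused}.

{Done, Cancelled, Paused}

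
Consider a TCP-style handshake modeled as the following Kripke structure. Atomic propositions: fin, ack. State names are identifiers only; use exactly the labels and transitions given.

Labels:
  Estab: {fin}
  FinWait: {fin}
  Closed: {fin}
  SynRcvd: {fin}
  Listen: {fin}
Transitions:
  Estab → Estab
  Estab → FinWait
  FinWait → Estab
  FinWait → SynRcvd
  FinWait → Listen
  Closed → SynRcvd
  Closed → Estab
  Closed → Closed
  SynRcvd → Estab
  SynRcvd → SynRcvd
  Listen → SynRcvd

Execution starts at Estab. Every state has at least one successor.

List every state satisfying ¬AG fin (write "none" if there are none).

States satisfying fin: {Estab, FinWait, Closed, SynRcvd, Listen}.
States satisfying AG fin: {Estab, FinWait, Closed, SynRcvd, Listen}.
States satisfying ¬AG fin: ∅.

none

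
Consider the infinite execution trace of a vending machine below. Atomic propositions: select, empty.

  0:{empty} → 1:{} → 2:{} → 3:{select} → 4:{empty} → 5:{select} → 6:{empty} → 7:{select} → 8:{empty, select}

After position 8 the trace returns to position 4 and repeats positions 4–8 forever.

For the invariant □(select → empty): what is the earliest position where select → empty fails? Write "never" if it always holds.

Check select → empty at each position in order: 0 ✓, 1 ✓, 2 ✓.
At position 3 the labels are {select}, so select → empty is false there. This is the first violation.

3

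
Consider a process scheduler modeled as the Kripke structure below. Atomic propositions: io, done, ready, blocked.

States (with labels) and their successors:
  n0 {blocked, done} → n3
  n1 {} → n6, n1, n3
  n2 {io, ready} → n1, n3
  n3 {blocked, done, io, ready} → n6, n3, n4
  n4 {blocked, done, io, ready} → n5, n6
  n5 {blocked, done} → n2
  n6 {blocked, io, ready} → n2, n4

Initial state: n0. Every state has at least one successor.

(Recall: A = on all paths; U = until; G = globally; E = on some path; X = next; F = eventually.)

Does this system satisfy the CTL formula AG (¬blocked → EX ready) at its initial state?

States satisfying ¬blocked → EX ready: {n0, n1, n2, n3, n4, n5, n6}.
States satisfying AG (¬blocked → EX ready): {n0, n1, n2, n3, n4, n5, n6}.
Every state reachable from n0 satisfies ¬blocked → EX ready.
n0 ∈ Sat(AG (¬blocked → EX ready)).

Satisfied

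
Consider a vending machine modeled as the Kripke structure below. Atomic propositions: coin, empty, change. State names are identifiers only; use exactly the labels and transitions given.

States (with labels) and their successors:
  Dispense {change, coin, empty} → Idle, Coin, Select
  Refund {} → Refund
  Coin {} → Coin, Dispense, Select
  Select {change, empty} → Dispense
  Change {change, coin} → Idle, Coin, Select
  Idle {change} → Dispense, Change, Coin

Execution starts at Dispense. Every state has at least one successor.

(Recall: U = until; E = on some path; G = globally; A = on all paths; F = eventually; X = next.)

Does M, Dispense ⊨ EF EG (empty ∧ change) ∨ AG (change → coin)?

States satisfying EG (empty ∧ change): {Dispense, Select}.
States satisfying EF EG (empty ∧ change): {Dispense, Coin, Select, Change, Idle}.
States satisfying change → coin: {Dispense, Refund, Coin, Change}.
States satisfying AG (change → coin): {Refund}.
States satisfying EF EG (empty ∧ change) ∨ AG (change → coin): {Dispense, Refund, Coin, Select, Change, Idle}.
Dispense ∈ Sat(EF EG (empty ∧ change) ∨ AG (change → coin)).

Yes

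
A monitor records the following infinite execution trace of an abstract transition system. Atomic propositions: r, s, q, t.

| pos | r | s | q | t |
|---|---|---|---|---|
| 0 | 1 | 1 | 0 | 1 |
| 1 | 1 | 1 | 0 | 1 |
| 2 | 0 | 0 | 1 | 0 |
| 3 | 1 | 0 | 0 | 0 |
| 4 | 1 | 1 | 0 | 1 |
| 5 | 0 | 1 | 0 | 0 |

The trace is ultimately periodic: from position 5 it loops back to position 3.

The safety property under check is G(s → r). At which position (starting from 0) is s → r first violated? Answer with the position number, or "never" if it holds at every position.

5

Check s → r at each position in order: 0 ✓, 1 ✓, 2 ✓, 3 ✓, 4 ✓.
At position 5 the labels are {s}, so s → r is false there. This is the first violation.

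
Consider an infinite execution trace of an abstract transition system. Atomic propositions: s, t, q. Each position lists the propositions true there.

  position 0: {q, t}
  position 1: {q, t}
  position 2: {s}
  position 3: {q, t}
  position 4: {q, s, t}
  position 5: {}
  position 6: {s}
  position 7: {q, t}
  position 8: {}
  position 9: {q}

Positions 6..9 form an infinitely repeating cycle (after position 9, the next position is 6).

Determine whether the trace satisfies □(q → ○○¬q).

No

q → ○○¬q must hold at every position from 0 onward. It fails at position 1, so □(q → ○○¬q) is false.
Positions where q holds: 0, 1, 3, 4, 7, 9.
Check ○○¬q at each: 0→ok, 1→fails, 3→ok, 4→ok, 7→fails, 9→fails.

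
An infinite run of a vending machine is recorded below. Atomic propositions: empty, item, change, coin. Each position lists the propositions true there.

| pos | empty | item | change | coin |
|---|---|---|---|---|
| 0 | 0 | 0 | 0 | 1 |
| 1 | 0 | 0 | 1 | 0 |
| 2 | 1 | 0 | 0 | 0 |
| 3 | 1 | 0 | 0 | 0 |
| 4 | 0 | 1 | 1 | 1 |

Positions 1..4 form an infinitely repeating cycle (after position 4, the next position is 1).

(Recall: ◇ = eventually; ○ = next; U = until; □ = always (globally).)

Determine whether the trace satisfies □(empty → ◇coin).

empty → ◇coin holds at every position 0..4, and those are all positions ever visited, so □(empty → ◇coin) holds.
Positions where empty holds: 2, 3.
Check ◇coin at each: 2→ok, 3→ok.

Holds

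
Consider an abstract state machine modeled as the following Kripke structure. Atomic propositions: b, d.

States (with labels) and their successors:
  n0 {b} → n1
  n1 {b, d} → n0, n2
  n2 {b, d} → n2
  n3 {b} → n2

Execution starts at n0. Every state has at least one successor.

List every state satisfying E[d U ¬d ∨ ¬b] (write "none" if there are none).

{n0, n1, n3}

States satisfying d: {n1, n2}.
States satisfying ¬d ∨ ¬b: {n0, n3}.
States satisfying E[d U ¬d ∨ ¬b]: {n0, n1, n3}.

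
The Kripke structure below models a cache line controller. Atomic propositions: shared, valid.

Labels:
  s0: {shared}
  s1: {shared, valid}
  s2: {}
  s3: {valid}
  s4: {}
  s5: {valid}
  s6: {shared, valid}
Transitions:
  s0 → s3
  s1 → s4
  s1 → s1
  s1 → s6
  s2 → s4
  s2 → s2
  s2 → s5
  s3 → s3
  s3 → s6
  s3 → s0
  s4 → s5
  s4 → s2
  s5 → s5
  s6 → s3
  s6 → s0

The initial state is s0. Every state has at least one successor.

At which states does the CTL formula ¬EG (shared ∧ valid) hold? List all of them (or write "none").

{s0, s2, s3, s4, s5, s6}

States satisfying shared ∧ valid: {s1, s6}.
States satisfying EG (shared ∧ valid): {s1}.
States satisfying ¬EG (shared ∧ valid): {s0, s2, s3, s4, s5, s6}.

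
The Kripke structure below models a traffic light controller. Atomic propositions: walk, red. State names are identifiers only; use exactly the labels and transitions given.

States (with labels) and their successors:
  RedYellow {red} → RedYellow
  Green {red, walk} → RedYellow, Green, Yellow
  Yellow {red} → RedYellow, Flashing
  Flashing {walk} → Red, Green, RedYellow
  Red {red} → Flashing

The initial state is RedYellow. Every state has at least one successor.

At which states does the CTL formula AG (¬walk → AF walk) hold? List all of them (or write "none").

States satisfying ¬walk → AF walk: {Green, Flashing, Red}.
States satisfying AG (¬walk → AF walk): ∅.

none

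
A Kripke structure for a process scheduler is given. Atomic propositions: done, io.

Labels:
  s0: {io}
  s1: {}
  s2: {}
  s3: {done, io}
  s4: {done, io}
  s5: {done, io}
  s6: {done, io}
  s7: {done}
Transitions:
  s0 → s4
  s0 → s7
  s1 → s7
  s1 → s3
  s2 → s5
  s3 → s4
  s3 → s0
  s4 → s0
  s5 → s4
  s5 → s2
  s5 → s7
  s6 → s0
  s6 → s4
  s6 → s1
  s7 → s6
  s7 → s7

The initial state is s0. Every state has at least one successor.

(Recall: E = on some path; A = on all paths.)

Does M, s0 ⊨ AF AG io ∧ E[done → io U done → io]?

Does not hold

States satisfying AG io: ∅.
States satisfying AF AG io: ∅.
States satisfying done → io: {s0, s1, s2, s3, s4, s5, s6}.
States satisfying E[done → io U done → io]: {s0, s1, s2, s3, s4, s5, s6}.
States satisfying AF AG io ∧ E[done → io U done → io]: ∅.
s0 ∉ Sat(AF AG io ∧ E[done → io U done → io]).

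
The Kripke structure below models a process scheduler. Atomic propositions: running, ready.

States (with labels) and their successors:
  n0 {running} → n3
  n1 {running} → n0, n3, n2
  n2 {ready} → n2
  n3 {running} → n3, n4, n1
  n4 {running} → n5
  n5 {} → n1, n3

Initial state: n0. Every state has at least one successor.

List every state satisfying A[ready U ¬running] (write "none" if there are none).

States satisfying ready: {n2}.
States satisfying ¬running: {n2, n5}.
States satisfying A[ready U ¬running]: {n2, n5}.

{n2, n5}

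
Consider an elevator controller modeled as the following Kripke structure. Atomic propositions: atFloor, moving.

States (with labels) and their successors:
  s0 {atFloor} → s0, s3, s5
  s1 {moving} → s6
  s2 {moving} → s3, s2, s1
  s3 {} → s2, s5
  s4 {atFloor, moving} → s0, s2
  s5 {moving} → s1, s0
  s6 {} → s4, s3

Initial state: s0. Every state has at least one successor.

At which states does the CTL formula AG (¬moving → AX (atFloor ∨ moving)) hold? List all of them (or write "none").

States satisfying ¬moving → AX (atFloor ∨ moving): {s1, s2, s3, s4, s5}.
States satisfying AG (¬moving → AX (atFloor ∨ moving)): ∅.

none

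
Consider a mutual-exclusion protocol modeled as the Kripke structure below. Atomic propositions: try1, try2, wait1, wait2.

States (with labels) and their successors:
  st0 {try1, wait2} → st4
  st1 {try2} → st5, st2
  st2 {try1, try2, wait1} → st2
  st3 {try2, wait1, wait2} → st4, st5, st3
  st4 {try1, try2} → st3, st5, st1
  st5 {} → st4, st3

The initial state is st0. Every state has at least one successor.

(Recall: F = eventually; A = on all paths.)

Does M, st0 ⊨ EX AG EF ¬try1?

Does not hold

States satisfying AG EF ¬try1: ∅.
States satisfying EX AG EF ¬try1: ∅.
No suitable path/successor from st0 witnesses the formula.
st0 ∉ Sat(EX AG EF ¬try1).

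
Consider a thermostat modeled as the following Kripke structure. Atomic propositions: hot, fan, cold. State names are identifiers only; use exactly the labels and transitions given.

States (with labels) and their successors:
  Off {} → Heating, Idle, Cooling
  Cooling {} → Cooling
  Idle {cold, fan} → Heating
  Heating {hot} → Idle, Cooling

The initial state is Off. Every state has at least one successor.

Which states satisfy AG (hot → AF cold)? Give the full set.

{Cooling}

States satisfying hot → AF cold: {Off, Cooling, Idle}.
States satisfying AG (hot → AF cold): {Cooling}.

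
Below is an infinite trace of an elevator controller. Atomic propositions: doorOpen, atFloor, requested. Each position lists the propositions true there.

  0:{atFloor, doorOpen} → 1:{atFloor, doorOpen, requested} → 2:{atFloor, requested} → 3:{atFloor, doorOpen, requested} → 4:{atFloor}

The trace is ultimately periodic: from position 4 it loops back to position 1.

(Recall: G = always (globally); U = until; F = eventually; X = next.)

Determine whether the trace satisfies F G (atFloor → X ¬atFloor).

G (atFloor → X ¬atFloor) is false at every position 0..4, so it never becomes true and F G (atFloor → X ¬atFloor) fails.

No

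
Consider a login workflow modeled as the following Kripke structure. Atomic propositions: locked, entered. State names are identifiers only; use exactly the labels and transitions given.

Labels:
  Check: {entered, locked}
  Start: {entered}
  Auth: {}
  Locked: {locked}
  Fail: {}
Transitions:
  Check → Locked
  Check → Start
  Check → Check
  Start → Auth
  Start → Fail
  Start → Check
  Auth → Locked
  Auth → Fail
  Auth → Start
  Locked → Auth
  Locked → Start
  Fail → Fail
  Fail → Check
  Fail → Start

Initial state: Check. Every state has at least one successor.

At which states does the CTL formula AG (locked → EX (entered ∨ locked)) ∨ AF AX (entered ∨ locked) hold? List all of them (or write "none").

States satisfying locked → EX (entered ∨ locked): {Check, Start, Auth, Locked, Fail}.
States satisfying AG (locked → EX (entered ∨ locked)): {Check, Start, Auth, Locked, Fail}.
States satisfying AX (entered ∨ locked): {Check}.
States satisfying AF AX (entered ∨ locked): {Check}.
States satisfying AG (locked → EX (entered ∨ locked)) ∨ AF AX (entered ∨ locked): {Check, Start, Auth, Locked, Fail}.

{Check, Start, Auth, Locked, Fail}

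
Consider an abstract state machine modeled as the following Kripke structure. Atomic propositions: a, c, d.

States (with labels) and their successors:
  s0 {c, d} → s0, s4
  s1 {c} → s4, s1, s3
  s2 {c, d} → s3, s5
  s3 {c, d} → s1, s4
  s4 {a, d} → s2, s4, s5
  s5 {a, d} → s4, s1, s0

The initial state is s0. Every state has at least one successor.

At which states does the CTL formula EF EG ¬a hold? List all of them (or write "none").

{s0, s1, s2, s3, s4, s5}

States satisfying EG ¬a: {s0, s1, s2, s3}.
States satisfying EF EG ¬a: {s0, s1, s2, s3, s4, s5}.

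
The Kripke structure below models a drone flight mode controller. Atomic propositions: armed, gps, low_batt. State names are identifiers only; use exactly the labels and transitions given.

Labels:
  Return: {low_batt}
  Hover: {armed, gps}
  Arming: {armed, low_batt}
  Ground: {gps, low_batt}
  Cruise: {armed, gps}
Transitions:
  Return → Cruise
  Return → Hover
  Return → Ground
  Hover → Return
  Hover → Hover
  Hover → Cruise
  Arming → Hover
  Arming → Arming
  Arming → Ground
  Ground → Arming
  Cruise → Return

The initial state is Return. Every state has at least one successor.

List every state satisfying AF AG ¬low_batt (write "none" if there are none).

States satisfying AG ¬low_batt: ∅.
States satisfying AF AG ¬low_batt: ∅.

none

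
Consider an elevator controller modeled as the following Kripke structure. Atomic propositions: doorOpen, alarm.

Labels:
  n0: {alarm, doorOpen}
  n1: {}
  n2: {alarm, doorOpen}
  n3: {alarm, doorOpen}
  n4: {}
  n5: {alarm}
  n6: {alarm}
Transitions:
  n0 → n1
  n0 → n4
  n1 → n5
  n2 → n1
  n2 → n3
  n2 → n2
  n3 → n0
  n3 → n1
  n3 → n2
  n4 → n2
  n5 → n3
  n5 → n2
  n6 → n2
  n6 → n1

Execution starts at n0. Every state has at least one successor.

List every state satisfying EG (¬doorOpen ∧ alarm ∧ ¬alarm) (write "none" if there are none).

States satisfying ¬doorOpen ∧ alarm ∧ ¬alarm: ∅.
States satisfying EG (¬doorOpen ∧ alarm ∧ ¬alarm): ∅.

none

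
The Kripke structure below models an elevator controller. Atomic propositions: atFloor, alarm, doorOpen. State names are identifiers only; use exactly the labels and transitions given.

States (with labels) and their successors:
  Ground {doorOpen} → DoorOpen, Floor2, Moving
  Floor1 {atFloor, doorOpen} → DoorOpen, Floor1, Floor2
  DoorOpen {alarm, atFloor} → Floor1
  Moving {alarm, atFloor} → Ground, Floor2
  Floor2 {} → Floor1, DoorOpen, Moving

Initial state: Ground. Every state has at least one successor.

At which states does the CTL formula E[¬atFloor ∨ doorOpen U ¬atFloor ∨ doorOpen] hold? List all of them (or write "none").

{Ground, Floor1, Floor2}

States satisfying ¬atFloor ∨ doorOpen: {Ground, Floor1, Floor2}.
States satisfying E[¬atFloor ∨ doorOpen U ¬atFloor ∨ doorOpen]: {Ground, Floor1, Floor2}.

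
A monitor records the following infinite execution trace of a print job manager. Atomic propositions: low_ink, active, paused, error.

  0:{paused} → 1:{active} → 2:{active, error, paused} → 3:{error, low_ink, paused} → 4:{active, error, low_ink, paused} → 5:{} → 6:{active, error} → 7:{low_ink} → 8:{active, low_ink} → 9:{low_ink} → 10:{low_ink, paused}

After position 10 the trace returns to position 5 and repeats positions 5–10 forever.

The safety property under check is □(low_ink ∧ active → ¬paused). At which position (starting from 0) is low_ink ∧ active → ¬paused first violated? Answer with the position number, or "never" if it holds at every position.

Check low_ink ∧ active → ¬paused at each position in order: 0 ✓, 1 ✓, 2 ✓, 3 ✓.
At position 4 the labels are {active, error, low_ink, paused}, so low_ink ∧ active → ¬paused is false there. This is the first violation.

4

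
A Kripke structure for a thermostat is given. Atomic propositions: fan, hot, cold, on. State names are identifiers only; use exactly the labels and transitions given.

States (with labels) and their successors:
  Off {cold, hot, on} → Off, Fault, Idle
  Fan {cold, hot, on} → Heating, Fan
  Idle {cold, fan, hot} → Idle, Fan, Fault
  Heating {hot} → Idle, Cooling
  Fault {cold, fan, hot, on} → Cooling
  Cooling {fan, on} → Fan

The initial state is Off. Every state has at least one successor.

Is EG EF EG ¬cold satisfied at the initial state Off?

States satisfying EF EG ¬cold: ∅.
States satisfying EG EF EG ¬cold: ∅.
No suitable path/successor from Off witnesses the formula.
Off ∉ Sat(EG EF EG ¬cold).

No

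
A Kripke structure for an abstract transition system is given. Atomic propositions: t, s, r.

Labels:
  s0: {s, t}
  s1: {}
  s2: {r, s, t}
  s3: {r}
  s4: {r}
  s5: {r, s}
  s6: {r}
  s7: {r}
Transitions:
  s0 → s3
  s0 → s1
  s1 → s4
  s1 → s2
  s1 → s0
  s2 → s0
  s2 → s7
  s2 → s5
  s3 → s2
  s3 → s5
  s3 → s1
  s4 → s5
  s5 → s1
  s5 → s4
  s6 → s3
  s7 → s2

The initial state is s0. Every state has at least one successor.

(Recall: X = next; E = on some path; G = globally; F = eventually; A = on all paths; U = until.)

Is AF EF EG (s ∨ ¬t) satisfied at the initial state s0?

Holds

States satisfying EF EG (s ∨ ¬t): {s0, s1, s2, s3, s4, s5, s6, s7}.
States satisfying AF EF EG (s ∨ ¬t): {s0, s1, s2, s3, s4, s5, s6, s7}.
s0 ∈ Sat(AF EF EG (s ∨ ¬t)).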